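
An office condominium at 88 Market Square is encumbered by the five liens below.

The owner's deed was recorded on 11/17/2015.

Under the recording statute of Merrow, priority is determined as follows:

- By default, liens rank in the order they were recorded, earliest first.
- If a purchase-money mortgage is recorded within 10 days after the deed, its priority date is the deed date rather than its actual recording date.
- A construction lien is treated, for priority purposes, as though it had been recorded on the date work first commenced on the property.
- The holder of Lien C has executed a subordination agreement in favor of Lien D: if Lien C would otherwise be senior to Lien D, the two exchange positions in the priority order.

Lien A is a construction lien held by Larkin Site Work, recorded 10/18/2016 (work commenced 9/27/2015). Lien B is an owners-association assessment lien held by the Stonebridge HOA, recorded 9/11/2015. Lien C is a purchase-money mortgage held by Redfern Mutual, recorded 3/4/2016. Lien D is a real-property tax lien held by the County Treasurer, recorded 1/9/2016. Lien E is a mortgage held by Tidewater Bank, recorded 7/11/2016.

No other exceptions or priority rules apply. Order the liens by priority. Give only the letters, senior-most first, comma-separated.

B, A, D, C, E

Effective dates after the stated exceptions: A's effective date is 9/27/2015, when work began; C was recorded 108 days after the deed, outside the 10-day window, so it keeps its recording date.
By effective date: B (9/11/2015), A (9/27/2015), D (1/9/2016), C (3/4/2016), E (7/11/2016).
C already ranks below D; the subordination has no effect.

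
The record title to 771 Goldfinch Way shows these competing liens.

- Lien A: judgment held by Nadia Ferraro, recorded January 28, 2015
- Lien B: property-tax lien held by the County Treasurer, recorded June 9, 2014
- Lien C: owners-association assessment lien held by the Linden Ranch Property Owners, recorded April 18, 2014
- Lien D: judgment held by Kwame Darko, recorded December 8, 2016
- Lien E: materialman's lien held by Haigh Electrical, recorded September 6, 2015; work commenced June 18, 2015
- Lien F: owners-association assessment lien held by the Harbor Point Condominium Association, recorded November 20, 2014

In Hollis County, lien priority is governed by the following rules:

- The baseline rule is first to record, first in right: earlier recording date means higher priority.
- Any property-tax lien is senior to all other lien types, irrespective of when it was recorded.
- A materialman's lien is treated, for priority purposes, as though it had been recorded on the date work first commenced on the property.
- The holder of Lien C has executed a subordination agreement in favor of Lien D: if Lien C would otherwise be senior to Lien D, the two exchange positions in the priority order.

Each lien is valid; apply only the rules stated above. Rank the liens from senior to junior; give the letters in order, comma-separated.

B, D, F, A, E, C

Effective dates: E relates back to June 18, 2015 (work commenced).
B, as a property-tax lien, has superpriority and ranks first.
Among the remaining liens, by effective date: C (April 18, 2014), F (November 20, 2014), A (January 28, 2015), E (June 18, 2015), D (December 8, 2016).
C is senior to D before the subordination, so the two trade places.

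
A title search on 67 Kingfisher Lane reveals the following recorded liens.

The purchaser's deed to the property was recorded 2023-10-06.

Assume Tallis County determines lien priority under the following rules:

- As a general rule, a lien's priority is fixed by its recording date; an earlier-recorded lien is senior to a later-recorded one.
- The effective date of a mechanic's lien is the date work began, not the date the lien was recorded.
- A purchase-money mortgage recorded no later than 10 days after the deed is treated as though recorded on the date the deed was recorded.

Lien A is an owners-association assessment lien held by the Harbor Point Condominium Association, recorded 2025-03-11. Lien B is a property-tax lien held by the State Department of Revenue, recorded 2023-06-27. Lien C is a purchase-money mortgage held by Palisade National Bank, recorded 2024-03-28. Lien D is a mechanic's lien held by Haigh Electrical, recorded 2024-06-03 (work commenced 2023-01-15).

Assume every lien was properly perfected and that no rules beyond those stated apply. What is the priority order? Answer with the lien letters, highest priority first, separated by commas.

Effective dates after the stated exceptions: C missed the 10-day window (174 days after the deed), so its recording date stands; D relates back to 2023-01-15 (work commenced).
Sorted by effective date: D (2023-01-15), B (2023-06-27), C (2024-03-28), A (2025-03-11).

D, B, C, A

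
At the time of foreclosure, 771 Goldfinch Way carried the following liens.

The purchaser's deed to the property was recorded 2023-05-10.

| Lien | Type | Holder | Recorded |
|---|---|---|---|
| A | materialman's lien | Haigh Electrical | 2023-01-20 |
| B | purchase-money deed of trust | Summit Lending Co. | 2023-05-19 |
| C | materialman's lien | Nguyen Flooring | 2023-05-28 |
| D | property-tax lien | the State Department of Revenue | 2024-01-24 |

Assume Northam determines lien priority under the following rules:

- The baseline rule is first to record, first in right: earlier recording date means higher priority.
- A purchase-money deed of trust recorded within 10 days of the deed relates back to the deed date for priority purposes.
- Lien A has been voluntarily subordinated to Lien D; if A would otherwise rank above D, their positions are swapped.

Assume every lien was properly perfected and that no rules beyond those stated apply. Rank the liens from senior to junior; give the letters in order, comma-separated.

D, B, C, A

Adjusting effective dates: B was recorded within the 10-day window, so its effective date is the deed date 2023-05-10.
By effective date, earliest first: A (2023-01-20), B (2023-05-10), C (2023-05-28), D (2024-01-24).
The subordination applies — A was senior to D — so A and D swap.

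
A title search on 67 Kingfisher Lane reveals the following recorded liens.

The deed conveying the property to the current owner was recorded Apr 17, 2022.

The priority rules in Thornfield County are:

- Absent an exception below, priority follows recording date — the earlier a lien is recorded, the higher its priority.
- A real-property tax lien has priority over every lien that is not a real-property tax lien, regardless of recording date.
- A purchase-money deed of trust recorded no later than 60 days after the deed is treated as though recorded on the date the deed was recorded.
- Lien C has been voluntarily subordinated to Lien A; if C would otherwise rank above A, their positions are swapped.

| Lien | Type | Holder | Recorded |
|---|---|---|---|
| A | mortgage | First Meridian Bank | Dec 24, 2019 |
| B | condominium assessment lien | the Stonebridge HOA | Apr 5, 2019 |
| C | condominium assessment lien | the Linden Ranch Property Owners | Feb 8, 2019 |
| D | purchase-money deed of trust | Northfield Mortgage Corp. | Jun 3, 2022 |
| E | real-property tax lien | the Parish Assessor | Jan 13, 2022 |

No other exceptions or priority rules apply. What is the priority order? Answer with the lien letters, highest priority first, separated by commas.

E, A, B, C, D

Effective dates: D was recorded within the 60-day window, so its effective date is the deed date Apr 17, 2022.
As a real-property tax lien, E is senior to every other lien.
Remaining liens by effective date: C (Feb 8, 2019), B (Apr 5, 2019), A (Dec 24, 2019), D (Apr 17, 2022).
C is senior to A before the subordination, so the two trade places.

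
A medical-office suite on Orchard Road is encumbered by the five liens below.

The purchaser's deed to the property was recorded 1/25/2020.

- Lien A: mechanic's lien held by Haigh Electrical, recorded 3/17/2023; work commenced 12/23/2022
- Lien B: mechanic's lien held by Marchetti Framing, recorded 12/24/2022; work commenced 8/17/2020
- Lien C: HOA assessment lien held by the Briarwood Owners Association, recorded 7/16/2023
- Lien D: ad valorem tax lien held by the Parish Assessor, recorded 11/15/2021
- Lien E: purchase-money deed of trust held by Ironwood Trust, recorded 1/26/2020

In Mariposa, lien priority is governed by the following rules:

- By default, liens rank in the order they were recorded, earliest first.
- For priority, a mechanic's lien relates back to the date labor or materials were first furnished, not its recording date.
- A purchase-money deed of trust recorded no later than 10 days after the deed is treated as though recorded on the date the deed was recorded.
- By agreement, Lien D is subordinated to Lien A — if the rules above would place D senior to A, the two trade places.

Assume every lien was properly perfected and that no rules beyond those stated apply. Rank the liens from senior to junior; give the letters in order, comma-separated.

Effective dates: A's effective date is 12/23/2022, when work began; B's effective date is 8/17/2020, when work began; E was recorded within the 10-day window, so its effective date is the deed date 1/25/2020.
By effective date: E (1/25/2020), B (8/17/2020), D (11/15/2021), A (12/23/2022), C (7/16/2023).
D is senior to A before the subordination, so the two trade places.

E, B, A, D, C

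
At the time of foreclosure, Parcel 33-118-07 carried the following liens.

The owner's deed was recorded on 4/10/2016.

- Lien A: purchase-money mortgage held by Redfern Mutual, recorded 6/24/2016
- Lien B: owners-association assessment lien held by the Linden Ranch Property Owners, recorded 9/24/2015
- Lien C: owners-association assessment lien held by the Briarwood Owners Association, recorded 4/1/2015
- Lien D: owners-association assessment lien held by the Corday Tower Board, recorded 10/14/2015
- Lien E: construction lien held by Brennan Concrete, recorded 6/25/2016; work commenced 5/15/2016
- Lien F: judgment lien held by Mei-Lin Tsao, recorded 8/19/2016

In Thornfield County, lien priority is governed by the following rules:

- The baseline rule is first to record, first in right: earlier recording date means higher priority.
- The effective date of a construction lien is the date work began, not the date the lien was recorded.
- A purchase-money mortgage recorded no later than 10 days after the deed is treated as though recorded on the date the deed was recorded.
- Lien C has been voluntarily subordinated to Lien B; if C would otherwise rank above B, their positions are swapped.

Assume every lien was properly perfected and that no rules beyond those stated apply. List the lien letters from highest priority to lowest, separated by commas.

B, C, D, E, A, F

Effective dates: A missed the 10-day window (75 days after the deed), so its recording date stands; E is treated as recorded 5/15/2016, the work-commencement date.
By effective date: C (4/1/2015), B (9/24/2015), D (10/14/2015), E (5/15/2016), A (6/24/2016), F (8/19/2016).
C is senior to B before the subordination, so the two trade places.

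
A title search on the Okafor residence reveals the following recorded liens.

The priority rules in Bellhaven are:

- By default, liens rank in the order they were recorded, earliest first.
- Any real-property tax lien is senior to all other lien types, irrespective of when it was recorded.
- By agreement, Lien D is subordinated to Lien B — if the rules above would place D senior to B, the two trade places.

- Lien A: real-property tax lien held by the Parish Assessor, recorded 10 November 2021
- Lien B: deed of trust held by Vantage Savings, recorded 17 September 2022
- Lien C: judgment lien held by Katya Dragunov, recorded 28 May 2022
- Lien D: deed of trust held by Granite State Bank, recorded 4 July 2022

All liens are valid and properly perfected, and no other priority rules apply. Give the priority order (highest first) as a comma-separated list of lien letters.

A, C, B, D

A is a real-property tax lien, so it outranks all other liens regardless of date.
Among the remaining liens, by effective date: C (28 May 2022), D (4 July 2022), B (17 September 2022).
D is senior to B before the subordination, so the two trade places.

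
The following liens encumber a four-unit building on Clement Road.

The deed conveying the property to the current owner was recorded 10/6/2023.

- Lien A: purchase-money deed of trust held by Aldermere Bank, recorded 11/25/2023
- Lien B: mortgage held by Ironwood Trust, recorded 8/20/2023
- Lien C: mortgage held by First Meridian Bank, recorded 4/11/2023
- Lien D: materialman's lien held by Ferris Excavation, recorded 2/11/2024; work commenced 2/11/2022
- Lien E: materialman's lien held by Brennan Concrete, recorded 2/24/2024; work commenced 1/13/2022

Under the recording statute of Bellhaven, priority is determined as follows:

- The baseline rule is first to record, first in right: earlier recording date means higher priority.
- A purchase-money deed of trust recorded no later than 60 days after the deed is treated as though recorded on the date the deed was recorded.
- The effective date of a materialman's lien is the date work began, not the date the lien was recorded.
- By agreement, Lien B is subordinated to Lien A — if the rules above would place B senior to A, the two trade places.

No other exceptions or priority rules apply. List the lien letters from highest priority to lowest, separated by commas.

E, D, C, A, B

Adjusting effective dates: A's effective date is the deed date, 10/6/2023; D is treated as recorded 2/11/2022, the work-commencement date; E's effective date is 1/13/2022, when work began.
By effective date: E (1/13/2022), D (2/11/2022), C (4/11/2023), B (8/20/2023), A (10/6/2023).
B would otherwise be senior to A, so under the subordination agreement B and A exchange positions.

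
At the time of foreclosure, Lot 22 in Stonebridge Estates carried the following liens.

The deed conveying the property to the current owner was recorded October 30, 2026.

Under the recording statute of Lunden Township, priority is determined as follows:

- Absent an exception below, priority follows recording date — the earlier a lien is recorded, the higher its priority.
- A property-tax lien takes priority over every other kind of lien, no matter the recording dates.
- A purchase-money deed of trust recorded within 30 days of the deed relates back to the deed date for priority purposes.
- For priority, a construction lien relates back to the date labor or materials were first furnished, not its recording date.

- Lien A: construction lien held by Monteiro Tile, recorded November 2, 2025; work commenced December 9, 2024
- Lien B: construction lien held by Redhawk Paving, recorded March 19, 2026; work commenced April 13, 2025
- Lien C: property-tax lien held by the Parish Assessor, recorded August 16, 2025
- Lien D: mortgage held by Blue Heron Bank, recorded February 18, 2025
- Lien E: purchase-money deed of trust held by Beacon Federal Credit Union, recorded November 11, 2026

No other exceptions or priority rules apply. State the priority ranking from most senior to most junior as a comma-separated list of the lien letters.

Adjusting effective dates: A relates back to December 9, 2024 (work commenced); B's effective date is April 13, 2025, when work began; E's effective date is the deed date, October 30, 2026.
As a property-tax lien, C is senior to every other lien.
Ordering the rest by effective date: A (December 9, 2024), D (February 18, 2025), B (April 13, 2025), E (October 30, 2026).

C, A, D, B, E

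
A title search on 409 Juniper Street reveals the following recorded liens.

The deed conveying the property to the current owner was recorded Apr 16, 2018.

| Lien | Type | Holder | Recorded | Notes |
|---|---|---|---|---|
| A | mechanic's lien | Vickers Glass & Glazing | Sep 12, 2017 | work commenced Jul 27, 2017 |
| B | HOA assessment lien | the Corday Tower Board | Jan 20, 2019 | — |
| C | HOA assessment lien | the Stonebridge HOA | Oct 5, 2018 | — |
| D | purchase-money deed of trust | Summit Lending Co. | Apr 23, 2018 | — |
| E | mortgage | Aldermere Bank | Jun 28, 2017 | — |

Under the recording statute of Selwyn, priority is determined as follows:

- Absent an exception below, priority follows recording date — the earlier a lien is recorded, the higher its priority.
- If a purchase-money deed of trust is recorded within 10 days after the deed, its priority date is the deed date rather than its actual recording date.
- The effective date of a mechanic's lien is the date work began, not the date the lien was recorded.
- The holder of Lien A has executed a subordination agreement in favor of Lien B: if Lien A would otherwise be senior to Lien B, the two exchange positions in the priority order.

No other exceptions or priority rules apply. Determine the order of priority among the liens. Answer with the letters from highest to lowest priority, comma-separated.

E, B, D, C, A

Effective dates: A is treated as recorded Jul 27, 2017, the work-commencement date; D was recorded within the 10-day window, so its effective date is the deed date Apr 16, 2018.
By effective date: E (Jun 28, 2017), A (Jul 27, 2017), D (Apr 16, 2018), C (Oct 5, 2018), B (Jan 20, 2019).
The subordination applies — A was senior to B — so A and B swap.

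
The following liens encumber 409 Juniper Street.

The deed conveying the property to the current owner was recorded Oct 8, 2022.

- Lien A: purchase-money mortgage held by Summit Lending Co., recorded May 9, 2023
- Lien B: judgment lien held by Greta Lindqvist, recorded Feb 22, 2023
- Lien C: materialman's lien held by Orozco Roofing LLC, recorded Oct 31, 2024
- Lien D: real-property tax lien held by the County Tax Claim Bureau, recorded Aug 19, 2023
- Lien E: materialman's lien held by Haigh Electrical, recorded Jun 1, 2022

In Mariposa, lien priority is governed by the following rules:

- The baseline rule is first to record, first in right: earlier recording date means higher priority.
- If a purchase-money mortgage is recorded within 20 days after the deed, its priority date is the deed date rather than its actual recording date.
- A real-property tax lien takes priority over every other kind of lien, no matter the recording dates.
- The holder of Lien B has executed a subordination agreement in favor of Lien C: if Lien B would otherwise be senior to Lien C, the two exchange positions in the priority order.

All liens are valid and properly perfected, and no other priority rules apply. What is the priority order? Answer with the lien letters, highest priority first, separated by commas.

Adjusting effective dates: A was recorded 213 days after the deed, outside the 20-day window, so it keeps its recording date.
D is a real-property tax lien, so it outranks all other liens regardless of date.
Ordering the rest by effective date: E (Jun 1, 2022), B (Feb 22, 2023), A (May 9, 2023), C (Oct 31, 2024).
B is senior to C before the subordination, so the two trade places.

D, E, C, A, B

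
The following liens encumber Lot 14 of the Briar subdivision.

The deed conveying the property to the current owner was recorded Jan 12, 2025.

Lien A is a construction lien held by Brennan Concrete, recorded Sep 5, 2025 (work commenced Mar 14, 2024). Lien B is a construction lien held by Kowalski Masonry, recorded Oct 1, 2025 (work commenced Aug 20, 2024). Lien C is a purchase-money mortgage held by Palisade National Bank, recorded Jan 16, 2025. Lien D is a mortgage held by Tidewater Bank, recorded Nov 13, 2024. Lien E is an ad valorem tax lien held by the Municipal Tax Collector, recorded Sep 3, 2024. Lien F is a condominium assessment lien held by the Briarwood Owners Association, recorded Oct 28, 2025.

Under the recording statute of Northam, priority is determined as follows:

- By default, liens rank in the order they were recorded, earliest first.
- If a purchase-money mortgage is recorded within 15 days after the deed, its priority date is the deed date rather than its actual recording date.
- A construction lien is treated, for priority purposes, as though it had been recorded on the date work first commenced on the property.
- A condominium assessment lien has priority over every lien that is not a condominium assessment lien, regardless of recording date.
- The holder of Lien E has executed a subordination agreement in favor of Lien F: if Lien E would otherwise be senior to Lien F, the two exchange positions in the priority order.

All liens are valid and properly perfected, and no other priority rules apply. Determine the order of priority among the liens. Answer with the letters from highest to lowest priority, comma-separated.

F, A, B, E, D, C

Effective dates after the stated exceptions: A is treated as recorded Mar 14, 2024, the work-commencement date; B is treated as recorded Aug 20, 2024, the work-commencement date; C relates back to the deed date Jan 12, 2025.
F, as a condominium assessment lien, has superpriority and ranks first.
The other liens, earliest effective date first: A (Mar 14, 2024), B (Aug 20, 2024), E (Sep 3, 2024), D (Nov 13, 2024), C (Jan 12, 2025).
Since E is not senior to F, the subordination leaves the order unchanged.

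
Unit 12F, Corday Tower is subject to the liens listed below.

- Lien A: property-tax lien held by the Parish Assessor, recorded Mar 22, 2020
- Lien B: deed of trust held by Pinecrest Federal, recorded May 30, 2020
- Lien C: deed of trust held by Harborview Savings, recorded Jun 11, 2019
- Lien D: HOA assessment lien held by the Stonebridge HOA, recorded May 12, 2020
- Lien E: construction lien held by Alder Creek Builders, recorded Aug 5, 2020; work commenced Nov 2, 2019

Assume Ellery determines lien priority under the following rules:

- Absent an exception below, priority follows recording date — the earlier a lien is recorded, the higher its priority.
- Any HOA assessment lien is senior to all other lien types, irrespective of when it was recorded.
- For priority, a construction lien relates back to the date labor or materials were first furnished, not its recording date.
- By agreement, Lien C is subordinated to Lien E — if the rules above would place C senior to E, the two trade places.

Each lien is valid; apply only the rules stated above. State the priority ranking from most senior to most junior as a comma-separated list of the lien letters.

Adjusting effective dates: E's effective date is Nov 2, 2019, when work began.
D, as an HOA assessment lien, has superpriority and ranks first.
Ordering the rest by effective date: C (Jun 11, 2019), E (Nov 2, 2019), A (Mar 22, 2020), B (May 30, 2020).
C would otherwise be senior to E, so under the subordination agreement C and E exchange positions.

D, E, C, A, B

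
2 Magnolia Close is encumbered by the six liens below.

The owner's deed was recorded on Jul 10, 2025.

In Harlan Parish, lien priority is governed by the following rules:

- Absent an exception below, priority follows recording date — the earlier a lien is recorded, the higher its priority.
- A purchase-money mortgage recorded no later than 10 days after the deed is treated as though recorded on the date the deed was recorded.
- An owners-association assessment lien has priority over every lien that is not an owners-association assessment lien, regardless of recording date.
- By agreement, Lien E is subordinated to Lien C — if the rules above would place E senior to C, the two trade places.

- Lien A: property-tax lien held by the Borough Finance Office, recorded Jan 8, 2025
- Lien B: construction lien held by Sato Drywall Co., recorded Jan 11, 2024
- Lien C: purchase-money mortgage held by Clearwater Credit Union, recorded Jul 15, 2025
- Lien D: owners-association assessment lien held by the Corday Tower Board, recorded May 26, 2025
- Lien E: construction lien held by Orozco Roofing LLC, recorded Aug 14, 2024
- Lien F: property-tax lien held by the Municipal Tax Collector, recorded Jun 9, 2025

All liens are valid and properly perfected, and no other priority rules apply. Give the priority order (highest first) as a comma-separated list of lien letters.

Effective dates after the stated exceptions: C was recorded within the 10-day window, so its effective date is the deed date Jul 10, 2025.
As an owners-association assessment lien, D is senior to every other lien.
Among the remaining liens, by effective date: B (Jan 11, 2024), E (Aug 14, 2024), A (Jan 8, 2025), F (Jun 9, 2025), C (Jul 10, 2025).
The subordination applies — E was senior to C — so E and C swap.

D, B, C, A, F, E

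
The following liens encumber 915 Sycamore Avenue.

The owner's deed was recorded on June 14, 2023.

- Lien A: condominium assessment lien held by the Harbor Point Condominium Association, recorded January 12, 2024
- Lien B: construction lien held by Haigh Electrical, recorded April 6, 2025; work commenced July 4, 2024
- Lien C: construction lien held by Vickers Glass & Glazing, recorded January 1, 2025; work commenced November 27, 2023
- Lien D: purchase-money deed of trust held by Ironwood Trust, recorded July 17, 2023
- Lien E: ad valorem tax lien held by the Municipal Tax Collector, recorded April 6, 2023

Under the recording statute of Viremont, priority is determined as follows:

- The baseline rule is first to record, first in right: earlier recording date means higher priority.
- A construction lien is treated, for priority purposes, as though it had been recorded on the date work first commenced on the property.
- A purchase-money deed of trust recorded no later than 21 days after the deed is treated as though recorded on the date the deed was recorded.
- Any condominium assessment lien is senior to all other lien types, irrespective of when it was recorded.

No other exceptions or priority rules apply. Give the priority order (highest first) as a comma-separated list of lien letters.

Effective dates: B relates back to July 4, 2024 (work commenced); C relates back to November 27, 2023 (work commenced); D was recorded 33 days after the deed — beyond 21 days — so no relation-back applies.
A is a condominium assessment lien, so it outranks all other liens regardless of date.
The other liens, earliest effective date first: E (April 6, 2023), D (July 17, 2023), C (November 27, 2023), B (July 4, 2024).

A, E, D, C, B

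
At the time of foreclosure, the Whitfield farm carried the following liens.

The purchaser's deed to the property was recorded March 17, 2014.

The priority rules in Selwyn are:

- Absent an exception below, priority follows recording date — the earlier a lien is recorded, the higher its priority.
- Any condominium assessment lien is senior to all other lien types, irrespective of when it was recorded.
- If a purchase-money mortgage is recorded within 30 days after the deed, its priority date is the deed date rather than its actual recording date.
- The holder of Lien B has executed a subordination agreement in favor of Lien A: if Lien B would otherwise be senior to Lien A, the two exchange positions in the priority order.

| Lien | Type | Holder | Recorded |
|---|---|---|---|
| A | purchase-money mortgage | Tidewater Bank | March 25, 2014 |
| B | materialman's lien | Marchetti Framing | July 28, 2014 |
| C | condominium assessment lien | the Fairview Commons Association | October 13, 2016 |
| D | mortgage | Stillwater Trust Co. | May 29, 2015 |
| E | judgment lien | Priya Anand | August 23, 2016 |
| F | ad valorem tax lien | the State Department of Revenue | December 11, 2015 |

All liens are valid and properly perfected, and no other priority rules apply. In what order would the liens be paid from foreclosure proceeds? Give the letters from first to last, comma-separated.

Effective dates after the stated exceptions: A's effective date is the deed date, March 17, 2014.
C is a condominium assessment lien and takes priority over every other lien.
Ordering the rest by effective date: A (March 17, 2014), B (July 28, 2014), D (May 29, 2015), F (December 11, 2015), E (August 23, 2016).
B already ranks below A; the subordination has no effect.

C, A, B, D, F, E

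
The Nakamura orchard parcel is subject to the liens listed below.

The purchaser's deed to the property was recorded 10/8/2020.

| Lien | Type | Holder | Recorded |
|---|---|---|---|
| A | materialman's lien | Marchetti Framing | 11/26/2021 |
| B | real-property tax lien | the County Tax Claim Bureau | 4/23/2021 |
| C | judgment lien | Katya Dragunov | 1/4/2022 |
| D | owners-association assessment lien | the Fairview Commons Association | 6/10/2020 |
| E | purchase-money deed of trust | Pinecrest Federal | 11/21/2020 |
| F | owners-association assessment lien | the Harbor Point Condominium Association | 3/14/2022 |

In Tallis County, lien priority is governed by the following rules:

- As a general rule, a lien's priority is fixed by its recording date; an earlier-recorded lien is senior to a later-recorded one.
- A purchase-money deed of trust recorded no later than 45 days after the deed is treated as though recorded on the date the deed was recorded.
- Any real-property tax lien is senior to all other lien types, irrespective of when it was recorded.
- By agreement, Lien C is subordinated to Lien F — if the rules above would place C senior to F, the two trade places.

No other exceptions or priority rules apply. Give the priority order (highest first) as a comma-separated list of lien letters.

B, D, E, A, F, C

Effective dates after the stated exceptions: E's effective date is the deed date, 10/8/2020.
B is a real-property tax lien, so it outranks all other liens regardless of date.
Among the remaining liens, by effective date: D (6/10/2020), E (10/8/2020), A (11/26/2021), C (1/4/2022), F (3/14/2022).
The subordination applies — C was senior to F — so C and F swap.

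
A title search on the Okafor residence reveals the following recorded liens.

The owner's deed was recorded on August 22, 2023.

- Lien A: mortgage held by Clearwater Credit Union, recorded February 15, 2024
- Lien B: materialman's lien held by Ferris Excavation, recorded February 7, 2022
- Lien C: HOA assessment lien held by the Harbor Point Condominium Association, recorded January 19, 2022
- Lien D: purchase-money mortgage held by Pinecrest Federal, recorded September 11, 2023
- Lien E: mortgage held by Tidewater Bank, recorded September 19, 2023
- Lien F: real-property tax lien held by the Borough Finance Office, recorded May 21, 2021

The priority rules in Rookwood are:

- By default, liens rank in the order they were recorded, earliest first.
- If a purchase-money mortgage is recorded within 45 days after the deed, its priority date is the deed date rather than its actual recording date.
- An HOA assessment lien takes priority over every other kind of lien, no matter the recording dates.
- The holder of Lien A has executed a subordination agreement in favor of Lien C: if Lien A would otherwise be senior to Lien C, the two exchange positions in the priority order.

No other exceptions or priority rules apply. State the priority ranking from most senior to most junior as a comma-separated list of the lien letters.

C, F, B, D, E, A

Effective dates: D was recorded within the 45-day window, so its effective date is the deed date August 22, 2023.
As an HOA assessment lien, C is senior to every other lien.
The other liens, earliest effective date first: F (May 21, 2021), B (February 7, 2022), D (August 22, 2023), E (September 19, 2023), A (February 15, 2024).
A is already junior to C, so the subordination agreement changes nothing.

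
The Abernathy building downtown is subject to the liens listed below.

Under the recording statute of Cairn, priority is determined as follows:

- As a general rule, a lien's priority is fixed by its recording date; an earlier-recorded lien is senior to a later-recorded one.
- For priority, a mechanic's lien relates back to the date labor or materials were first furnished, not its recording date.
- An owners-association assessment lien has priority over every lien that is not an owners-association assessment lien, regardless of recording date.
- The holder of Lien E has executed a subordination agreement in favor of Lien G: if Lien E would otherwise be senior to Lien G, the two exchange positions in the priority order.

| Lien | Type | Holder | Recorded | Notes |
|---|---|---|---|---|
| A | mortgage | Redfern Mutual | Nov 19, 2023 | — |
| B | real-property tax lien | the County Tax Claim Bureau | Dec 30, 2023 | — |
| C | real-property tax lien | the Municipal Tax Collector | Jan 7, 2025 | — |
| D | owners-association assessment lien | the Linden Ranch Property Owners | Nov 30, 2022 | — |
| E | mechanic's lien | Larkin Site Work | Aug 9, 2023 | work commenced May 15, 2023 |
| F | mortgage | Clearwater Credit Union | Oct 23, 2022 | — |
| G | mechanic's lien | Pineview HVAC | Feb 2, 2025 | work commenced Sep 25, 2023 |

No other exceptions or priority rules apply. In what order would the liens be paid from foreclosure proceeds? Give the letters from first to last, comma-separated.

D, F, G, E, A, B, C

Adjusting effective dates: E is treated as recorded May 15, 2023, the work-commencement date; G relates back to Sep 25, 2023 (work commenced).
D is an owners-association assessment lien, so it outranks all other liens regardless of date.
Ordering the rest by effective date: F (Oct 23, 2022), E (May 15, 2023), G (Sep 25, 2023), A (Nov 19, 2023), B (Dec 30, 2023), C (Jan 7, 2025).
Because E would otherwise rank above G, the subordination swaps them.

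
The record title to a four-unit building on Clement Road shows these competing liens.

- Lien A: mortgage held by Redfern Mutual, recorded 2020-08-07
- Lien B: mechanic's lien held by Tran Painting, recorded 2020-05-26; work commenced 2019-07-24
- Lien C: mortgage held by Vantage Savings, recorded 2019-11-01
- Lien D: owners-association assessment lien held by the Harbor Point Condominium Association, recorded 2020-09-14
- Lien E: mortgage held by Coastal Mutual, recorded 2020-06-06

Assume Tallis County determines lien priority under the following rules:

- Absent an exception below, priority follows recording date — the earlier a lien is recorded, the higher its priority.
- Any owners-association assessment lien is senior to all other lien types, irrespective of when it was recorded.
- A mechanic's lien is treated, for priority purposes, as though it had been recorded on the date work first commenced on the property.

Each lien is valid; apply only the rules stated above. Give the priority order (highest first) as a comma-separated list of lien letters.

D, B, C, E, A

Adjusting effective dates: B is treated as recorded 2019-07-24, the work-commencement date.
As an owners-association assessment lien, D is senior to every other lien.
Among the remaining liens, by effective date: B (2019-07-24), C (2019-11-01), E (2020-06-06), A (2020-08-07).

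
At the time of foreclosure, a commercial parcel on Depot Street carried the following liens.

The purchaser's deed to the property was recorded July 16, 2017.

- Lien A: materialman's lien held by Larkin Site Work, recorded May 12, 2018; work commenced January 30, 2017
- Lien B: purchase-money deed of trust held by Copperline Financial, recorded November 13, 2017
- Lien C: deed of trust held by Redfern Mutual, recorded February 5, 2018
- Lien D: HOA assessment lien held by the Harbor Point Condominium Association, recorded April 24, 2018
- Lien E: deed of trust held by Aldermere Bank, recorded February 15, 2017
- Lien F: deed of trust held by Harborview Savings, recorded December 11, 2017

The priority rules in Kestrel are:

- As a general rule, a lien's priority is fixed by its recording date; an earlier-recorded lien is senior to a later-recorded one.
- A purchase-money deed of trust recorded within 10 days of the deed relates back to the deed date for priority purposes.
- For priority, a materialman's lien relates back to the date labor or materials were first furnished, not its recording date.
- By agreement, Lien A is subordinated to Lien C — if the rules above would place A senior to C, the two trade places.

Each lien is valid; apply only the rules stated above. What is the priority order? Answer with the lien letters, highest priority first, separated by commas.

Effective dates: A's effective date is January 30, 2017, when work began; B missed the 10-day window (120 days after the deed), so its recording date stands.
Ordering by effective date: A (January 30, 2017), E (February 15, 2017), B (November 13, 2017), F (December 11, 2017), C (February 5, 2018), D (April 24, 2018).
Because A would otherwise rank above C, the subordination swaps them.

C, E, B, F, A, D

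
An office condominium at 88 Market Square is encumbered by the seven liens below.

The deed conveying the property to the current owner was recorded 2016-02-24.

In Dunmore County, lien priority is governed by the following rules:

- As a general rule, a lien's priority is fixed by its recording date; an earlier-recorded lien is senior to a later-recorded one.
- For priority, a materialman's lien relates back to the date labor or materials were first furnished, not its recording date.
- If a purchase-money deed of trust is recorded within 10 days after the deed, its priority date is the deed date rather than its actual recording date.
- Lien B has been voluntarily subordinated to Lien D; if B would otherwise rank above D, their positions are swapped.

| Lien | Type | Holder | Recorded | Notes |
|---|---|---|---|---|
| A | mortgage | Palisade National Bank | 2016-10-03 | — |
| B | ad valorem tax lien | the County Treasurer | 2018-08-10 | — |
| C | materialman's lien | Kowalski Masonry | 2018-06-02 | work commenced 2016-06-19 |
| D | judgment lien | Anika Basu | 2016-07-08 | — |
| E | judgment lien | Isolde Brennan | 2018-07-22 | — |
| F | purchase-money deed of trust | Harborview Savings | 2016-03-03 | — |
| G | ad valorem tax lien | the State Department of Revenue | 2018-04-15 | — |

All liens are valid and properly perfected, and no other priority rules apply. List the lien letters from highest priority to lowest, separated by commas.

F, C, D, A, G, E, B

Adjusting effective dates: C is treated as recorded 2016-06-19, the work-commencement date; F was recorded within the 10-day window, so its effective date is the deed date 2016-02-24.
Sorted by effective date: F (2016-02-24), C (2016-06-19), D (2016-07-08), A (2016-10-03), G (2018-04-15), E (2018-07-22), B (2018-08-10).
B is already junior to D, so the subordination agreement changes nothing.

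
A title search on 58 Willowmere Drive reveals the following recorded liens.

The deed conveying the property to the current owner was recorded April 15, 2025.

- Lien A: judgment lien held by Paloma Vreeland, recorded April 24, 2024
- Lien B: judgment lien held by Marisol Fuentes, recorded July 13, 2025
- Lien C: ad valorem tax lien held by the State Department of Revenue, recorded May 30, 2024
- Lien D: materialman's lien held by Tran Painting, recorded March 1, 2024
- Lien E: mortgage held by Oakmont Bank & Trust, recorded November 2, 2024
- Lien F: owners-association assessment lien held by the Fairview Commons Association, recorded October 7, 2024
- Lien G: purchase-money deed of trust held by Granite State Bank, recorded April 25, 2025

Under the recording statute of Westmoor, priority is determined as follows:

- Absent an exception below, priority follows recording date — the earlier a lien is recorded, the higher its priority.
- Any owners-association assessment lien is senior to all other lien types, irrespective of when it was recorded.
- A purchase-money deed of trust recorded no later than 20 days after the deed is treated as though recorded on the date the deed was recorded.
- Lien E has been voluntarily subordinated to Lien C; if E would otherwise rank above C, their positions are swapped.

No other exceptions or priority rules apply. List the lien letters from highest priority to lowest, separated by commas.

F, D, A, C, E, G, B

Effective dates: G relates back to the deed date April 15, 2025.
As an owners-association assessment lien, F is senior to every other lien.
Remaining liens by effective date: D (March 1, 2024), A (April 24, 2024), C (May 30, 2024), E (November 2, 2024), G (April 15, 2025), B (July 13, 2025).
E is already junior to C, so the subordination agreement changes nothing.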